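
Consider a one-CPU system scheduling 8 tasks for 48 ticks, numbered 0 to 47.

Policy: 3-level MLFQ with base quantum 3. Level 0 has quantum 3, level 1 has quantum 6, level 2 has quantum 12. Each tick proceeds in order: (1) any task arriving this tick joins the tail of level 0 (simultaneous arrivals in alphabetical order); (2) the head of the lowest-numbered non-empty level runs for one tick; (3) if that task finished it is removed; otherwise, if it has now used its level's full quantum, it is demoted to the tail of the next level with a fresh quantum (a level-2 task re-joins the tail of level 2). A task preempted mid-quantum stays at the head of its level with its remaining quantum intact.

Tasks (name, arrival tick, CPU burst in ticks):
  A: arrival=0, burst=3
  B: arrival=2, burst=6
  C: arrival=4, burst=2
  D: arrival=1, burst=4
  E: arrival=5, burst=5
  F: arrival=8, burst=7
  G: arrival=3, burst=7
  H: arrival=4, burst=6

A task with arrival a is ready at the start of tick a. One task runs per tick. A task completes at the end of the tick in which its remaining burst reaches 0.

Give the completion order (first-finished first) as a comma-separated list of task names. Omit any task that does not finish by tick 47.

t=0: L0/L1/L2 = A/-/- → run A
t=1: L0/L1/L2 = AD/-/- → run A
t=2: L0/L1/L2 = ADB/-/- → run A
t=3: L0/L1/L2 = DBG/-/- → run D
t=4: L0/L1/L2 = DBGCH/-/- → run D
t=5: L0/L1/L2 = DBGCHE/-/- → run D
t=6: L0/L1/L2 = BGCHE/D/- → run B
t=7: L0/L1/L2 = BGCHE/D/- → run B
t=8: L0/L1/L2 = BGCHEF/D/- → run B
t=9: L0/L1/L2 = GCHEF/DB/- → run G
t=10: L0/L1/L2 = GCHEF/DB/- → run G
t=11: L0/L1/L2 = GCHEF/DB/- → run G
t=12: L0/L1/L2 = CHEF/DBG/- → run C
t=13: L0/L1/L2 = CHEF/DBG/- → run C
t=14: L0/L1/L2 = HEF/DBG/- → run H
t=15: L0/L1/L2 = HEF/DBG/- → run H
t=16: L0/L1/L2 = HEF/DBG/- → run H
t=17: L0/L1/L2 = EF/DBGH/- → run E
t=18: L0/L1/L2 = EF/DBGH/- → run E
t=19: L0/L1/L2 = EF/DBGH/- → run E
t=20: L0/L1/L2 = F/DBGHE/- → run F
t=21: L0/L1/L2 = F/DBGHE/- → run F
t=22: L0/L1/L2 = F/DBGHE/- → run F
t=23: L0/L1/L2 = -/DBGHEF/- → run D
t=24: L0/L1/L2 = -/BGHEF/- → run B
t=25: L0/L1/L2 = -/BGHEF/- → run B
t=26: L0/L1/L2 = -/BGHEF/- → run B
t=27: L0/L1/L2 = -/GHEF/- → run G
t=28: L0/L1/L2 = -/GHEF/- → run G
t=29: L0/L1/L2 = -/GHEF/- → run G
t=30: L0/L1/L2 = -/GHEF/- → run G
t=31: L0/L1/L2 = -/HEF/- → run H
t=32: L0/L1/L2 = -/HEF/- → run H
t=33: L0/L1/L2 = -/HEF/- → run H
t=34: L0/L1/L2 = -/EF/- → run E
t=35: L0/L1/L2 = -/EF/- → run E
t=36: L0/L1/L2 = -/F/- → run F
t=37: L0/L1/L2 = -/F/- → run F
t=38: L0/L1/L2 = -/F/- → run F
t=39: L0/L1/L2 = -/F/- → run F
t=40: (idle)
t=41: (idle)
t=42: (idle)
t=43: (idle)
t=44: (idle)
t=45: (idle)
t=46: (idle)
t=47: (idle)

completion order = A, C, D, B, G, H, E, F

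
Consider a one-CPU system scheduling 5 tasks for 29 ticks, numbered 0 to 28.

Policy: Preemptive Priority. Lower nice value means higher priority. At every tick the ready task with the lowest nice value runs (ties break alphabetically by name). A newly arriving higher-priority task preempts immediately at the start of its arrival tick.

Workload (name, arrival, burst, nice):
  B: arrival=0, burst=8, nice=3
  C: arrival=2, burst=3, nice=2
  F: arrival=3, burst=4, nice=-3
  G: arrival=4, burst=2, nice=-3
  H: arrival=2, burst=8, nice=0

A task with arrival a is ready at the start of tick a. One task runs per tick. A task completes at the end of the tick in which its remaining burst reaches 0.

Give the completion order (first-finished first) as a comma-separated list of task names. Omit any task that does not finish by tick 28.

t=0: ready={B} → run B
t=1: ready={B} → run B
t=2: ready={B,C,H} → run H
t=3: ready={B,C,F,H} → run F
t=4: ready={B,C,F,G,H} → run F
t=5: ready={B,C,F,G,H} → run F
t=6: ready={B,C,F,G,H} → run F
t=7: ready={B,C,G,H} → run G
t=8: ready={B,C,G,H} → run G
t=9: ready={B,C,H} → run H
t=10: ready={B,C,H} → run H
t=11: ready={B,C,H} → run H
t=12: ready={B,C,H} → run H
t=13: ready={B,C,H} → run H
t=14: ready={B,C,H} → run H
t=15: ready={B,C,H} → run H
t=16: ready={B,C} → run C
t=17: ready={B,C} → run C
t=18: ready={B,C} → run C
t=19: ready={B} → run B
t=20: ready={B} → run B
t=21: ready={B} → run B
t=22: ready={B} → run B
t=23: ready={B} → run B
t=24: ready={B} → run B
t=25: (idle)
t=26: (idle)
t=27: (idle)
t=28: (idle)

completion order = F, G, H, C, B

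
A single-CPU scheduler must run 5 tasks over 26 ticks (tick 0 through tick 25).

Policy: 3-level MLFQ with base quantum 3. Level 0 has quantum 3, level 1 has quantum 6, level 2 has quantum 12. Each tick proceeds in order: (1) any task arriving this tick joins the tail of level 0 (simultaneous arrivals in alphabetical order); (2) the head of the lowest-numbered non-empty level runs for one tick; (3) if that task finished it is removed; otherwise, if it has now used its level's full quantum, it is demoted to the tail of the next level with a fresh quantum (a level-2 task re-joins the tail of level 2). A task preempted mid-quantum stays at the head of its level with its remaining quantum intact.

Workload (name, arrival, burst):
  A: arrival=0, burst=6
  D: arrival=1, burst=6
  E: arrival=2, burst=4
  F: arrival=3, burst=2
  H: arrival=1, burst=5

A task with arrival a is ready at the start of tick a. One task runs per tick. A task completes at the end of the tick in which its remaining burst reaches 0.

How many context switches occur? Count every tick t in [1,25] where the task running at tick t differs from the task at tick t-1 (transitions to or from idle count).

context switches = 9

t=0: L0/L1/L2 = A/-/- → run A
t=1: L0/L1/L2 = ADH/-/- → run A
t=2: L0/L1/L2 = ADHE/-/- → run A
t=3: L0/L1/L2 = DHEF/A/- → run D
t=4: L0/L1/L2 = DHEF/A/- → run D
t=5: L0/L1/L2 = DHEF/A/- → run D
t=6: L0/L1/L2 = HEF/AD/- → run H
t=7: L0/L1/L2 = HEF/AD/- → run H
t=8: L0/L1/L2 = HEF/AD/- → run H
t=9: L0/L1/L2 = EF/ADH/- → run E
t=10: L0/L1/L2 = EF/ADH/- → run E
t=11: L0/L1/L2 = EF/ADH/- → run E
t=12: L0/L1/L2 = F/ADHE/- → run F
t=13: L0/L1/L2 = F/ADHE/- → run F
t=14: L0/L1/L2 = -/ADHE/- → run A
t=15: L0/L1/L2 = -/ADHE/- → run A
t=16: L0/L1/L2 = -/ADHE/- → run A
t=17: L0/L1/L2 = -/DHE/- → run D
t=18: L0/L1/L2 = -/DHE/- → run D
t=19: L0/L1/L2 = -/DHE/- → run D
t=20: L0/L1/L2 = -/HE/- → run H
t=21: L0/L1/L2 = -/HE/- → run H
t=22: L0/L1/L2 = -/E/- → run E
t=23: (idle)
t=24: (idle)
t=25: (idle)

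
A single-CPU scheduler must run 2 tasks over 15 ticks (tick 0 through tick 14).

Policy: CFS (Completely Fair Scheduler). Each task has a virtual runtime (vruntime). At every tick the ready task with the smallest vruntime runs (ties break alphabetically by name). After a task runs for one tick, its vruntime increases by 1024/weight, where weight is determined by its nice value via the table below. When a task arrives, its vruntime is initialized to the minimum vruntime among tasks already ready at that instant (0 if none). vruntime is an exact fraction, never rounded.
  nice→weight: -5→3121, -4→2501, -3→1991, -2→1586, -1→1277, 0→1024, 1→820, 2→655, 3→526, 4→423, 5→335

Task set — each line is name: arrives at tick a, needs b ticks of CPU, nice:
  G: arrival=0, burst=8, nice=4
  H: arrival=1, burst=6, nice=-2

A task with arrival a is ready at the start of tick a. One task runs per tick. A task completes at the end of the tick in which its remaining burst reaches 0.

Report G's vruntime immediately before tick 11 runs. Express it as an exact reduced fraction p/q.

vruntime(G, start of tick 11) = 5120/423

t=0: vr[G=0] → run G
t=1: vr[G=1024/423 H=1024/423] → run G
t=2: vr[G=2048/423 H=1024/423] → run H
t=3: vr[G=2048/423 H=1028608/335439] → run H
t=4: vr[G=2048/423 H=1245184/335439] → run H
t=5: vr[G=2048/423 H=1461760/335439] → run H
t=6: vr[G=2048/423 H=1678336/335439] → run G
t=7: vr[G=1024/141 H=1678336/335439] → run H
t=8: vr[G=1024/141 H=1894912/335439] → run H
t=9: vr[G=1024/141] → run G
t=10: vr[G=4096/423] → run G
t=11: vr[G=5120/423] → run G
t=12: vr[G=2048/141] → run G
t=13: vr[G=7168/423] → run G
t=14: (idle)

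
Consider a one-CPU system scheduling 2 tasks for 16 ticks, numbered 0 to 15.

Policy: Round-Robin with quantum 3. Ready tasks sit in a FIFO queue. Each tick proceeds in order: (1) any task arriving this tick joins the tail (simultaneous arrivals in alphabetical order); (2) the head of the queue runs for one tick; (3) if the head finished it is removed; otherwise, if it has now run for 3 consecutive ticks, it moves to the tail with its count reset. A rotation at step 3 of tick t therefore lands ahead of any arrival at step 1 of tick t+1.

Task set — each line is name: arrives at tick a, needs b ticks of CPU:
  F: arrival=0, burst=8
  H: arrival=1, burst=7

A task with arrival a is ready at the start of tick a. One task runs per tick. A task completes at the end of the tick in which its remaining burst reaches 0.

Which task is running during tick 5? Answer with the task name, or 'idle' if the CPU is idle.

running at tick 5 = H

t=0: queue=[F] q_used=0 → run F
t=1: queue=[F,H] q_used=1 → run F
t=2: queue=[F,H] q_used=2 → run F
t=3: queue=[H,F] q_used=0 → run H
t=4: queue=[H,F] q_used=1 → run H
t=5: queue=[H,F] q_used=2 → run H
t=6: queue=[F,H] q_used=0 → run F
t=7: queue=[F,H] q_used=1 → run F
t=8: queue=[F,H] q_used=2 → run F
t=9: queue=[H,F] q_used=0 → run H
t=10: queue=[H,F] q_used=1 → run H
t=11: queue=[H,F] q_used=2 → run H
t=12: queue=[F,H] q_used=0 → run F
t=13: queue=[F,H] q_used=1 → run F
t=14: queue=[H] q_used=0 → run H
t=15: (idle)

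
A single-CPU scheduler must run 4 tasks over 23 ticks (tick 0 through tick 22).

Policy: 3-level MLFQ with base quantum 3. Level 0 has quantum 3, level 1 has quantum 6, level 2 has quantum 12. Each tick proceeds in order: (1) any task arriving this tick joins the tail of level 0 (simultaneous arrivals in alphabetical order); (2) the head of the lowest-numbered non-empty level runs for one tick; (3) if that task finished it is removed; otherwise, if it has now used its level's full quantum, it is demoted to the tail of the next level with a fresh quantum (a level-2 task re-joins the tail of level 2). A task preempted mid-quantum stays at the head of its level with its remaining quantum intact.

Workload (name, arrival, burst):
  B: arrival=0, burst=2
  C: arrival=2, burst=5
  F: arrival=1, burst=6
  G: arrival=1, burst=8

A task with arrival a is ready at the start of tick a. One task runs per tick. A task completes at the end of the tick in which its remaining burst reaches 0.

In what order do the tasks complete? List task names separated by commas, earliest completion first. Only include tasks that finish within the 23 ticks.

t=0: L0/L1/L2 = B/-/- → run B
t=1: L0/L1/L2 = BFG/-/- → run B
t=2: L0/L1/L2 = FGC/-/- → run F
t=3: L0/L1/L2 = FGC/-/- → run F
t=4: L0/L1/L2 = FGC/-/- → run F
t=5: L0/L1/L2 = GC/F/- → run G
t=6: L0/L1/L2 = GC/F/- → run G
t=7: L0/L1/L2 = GC/F/- → run G
t=8: L0/L1/L2 = C/FG/- → run C
t=9: L0/L1/L2 = C/FG/- → run C
t=10: L0/L1/L2 = C/FG/- → run C
t=11: L0/L1/L2 = -/FGC/- → run F
t=12: L0/L1/L2 = -/FGC/- → run F
t=13: L0/L1/L2 = -/FGC/- → run F
t=14: L0/L1/L2 = -/GC/- → run G
t=15: L0/L1/L2 = -/GC/- → run G
t=16: L0/L1/L2 = -/GC/- → run G
t=17: L0/L1/L2 = -/GC/- → run G
t=18: L0/L1/L2 = -/GC/- → run G
t=19: L0/L1/L2 = -/C/- → run C
t=20: L0/L1/L2 = -/C/- → run C
t=21: (idle)
t=22: (idle)

completion order = B, F, G, C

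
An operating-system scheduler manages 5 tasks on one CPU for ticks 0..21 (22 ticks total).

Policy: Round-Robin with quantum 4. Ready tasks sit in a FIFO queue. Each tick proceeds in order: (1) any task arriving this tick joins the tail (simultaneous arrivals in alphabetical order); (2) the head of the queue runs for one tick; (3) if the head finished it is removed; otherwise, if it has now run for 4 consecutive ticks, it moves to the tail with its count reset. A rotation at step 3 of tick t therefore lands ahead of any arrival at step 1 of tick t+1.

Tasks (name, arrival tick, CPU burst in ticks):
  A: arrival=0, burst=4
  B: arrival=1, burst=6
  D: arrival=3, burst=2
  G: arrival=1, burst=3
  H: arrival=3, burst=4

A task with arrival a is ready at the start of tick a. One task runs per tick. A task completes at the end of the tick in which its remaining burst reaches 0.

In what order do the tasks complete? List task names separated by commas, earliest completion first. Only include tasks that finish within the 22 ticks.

completion order = A, G, D, H, B

t=0: queue=[A] q_used=0 → run A
t=1: queue=[A,B,G] q_used=1 → run A
t=2: queue=[A,B,G] q_used=2 → run A
t=3: queue=[A,B,G,D,H] q_used=3 → run A
t=4: queue=[B,G,D,H] q_used=0 → run B
t=5: queue=[B,G,D,H] q_used=1 → run B
t=6: queue=[B,G,D,H] q_used=2 → run B
t=7: queue=[B,G,D,H] q_used=3 → run B
t=8: queue=[G,D,H,B] q_used=0 → run G
t=9: queue=[G,D,H,B] q_used=1 → run G
t=10: queue=[G,D,H,B] q_used=2 → run G
t=11: queue=[D,H,B] q_used=0 → run D
t=12: queue=[D,H,B] q_used=1 → run D
t=13: queue=[H,B] q_used=0 → run H
t=14: queue=[H,B] q_used=1 → run H
t=15: queue=[H,B] q_used=2 → run H
t=16: queue=[H,B] q_used=3 → run H
t=17: queue=[B] q_used=0 → run B
t=18: queue=[B] q_used=1 → run B
t=19: (idle)
t=20: (idle)
t=21: (idle)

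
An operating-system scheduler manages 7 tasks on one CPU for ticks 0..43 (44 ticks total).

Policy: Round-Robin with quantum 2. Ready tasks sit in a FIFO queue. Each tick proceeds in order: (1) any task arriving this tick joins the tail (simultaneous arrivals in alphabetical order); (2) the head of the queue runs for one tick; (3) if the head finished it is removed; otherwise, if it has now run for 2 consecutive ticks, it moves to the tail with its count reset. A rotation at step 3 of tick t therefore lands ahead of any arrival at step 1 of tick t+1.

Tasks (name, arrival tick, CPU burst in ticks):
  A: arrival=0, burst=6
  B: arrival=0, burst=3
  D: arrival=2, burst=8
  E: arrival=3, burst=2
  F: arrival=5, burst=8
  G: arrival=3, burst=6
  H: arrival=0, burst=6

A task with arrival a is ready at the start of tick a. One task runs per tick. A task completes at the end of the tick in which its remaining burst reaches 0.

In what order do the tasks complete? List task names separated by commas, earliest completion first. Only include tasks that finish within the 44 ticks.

t=0: queue=[A,B,H] q_used=0 → run A
t=1: queue=[A,B,H] q_used=1 → run A
t=2: queue=[B,H,A,D] q_used=0 → run B
t=3: queue=[B,H,A,D,E,G] q_used=1 → run B
t=4: queue=[H,A,D,E,G,B] q_used=0 → run H
t=5: queue=[H,A,D,E,G,B,F] q_used=1 → run H
t=6: queue=[A,D,E,G,B,F,H] q_used=0 → run A
t=7: queue=[A,D,E,G,B,F,H] q_used=1 → run A
t=8: queue=[D,E,G,B,F,H,A] q_used=0 → run D
t=9: queue=[D,E,G,B,F,H,A] q_used=1 → run D
t=10: queue=[E,G,B,F,H,A,D] q_used=0 → run E
t=11: queue=[E,G,B,F,H,A,D] q_used=1 → run E
t=12: queue=[G,B,F,H,A,D] q_used=0 → run G
t=13: queue=[G,B,F,H,A,D] q_used=1 → run G
t=14: queue=[B,F,H,A,D,G] q_used=0 → run B
t=15: queue=[F,H,A,D,G] q_used=0 → run F
t=16: queue=[F,H,A,D,G] q_used=1 → run F
t=17: queue=[H,A,D,G,F] q_used=0 → run H
t=18: queue=[H,A,D,G,F] q_used=1 → run H
t=19: queue=[A,D,G,F,H] q_used=0 → run A
t=20: queue=[A,D,G,F,H] q_used=1 → run A
t=21: queue=[D,G,F,H] q_used=0 → run D
t=22: queue=[D,G,F,H] q_used=1 → run D
t=23: queue=[G,F,H,D] q_used=0 → run G
t=24: queue=[G,F,H,D] q_used=1 → run G
t=25: queue=[F,H,D,G] q_used=0 → run F
t=26: queue=[F,H,D,G] q_used=1 → run F
t=27: queue=[H,D,G,F] q_used=0 → run H
t=28: queue=[H,D,G,F] q_used=1 → run H
t=29: queue=[D,G,F] q_used=0 → run D
t=30: queue=[D,G,F] q_used=1 → run D
t=31: queue=[G,F,D] q_used=0 → run G
t=32: queue=[G,F,D] q_used=1 → run G
t=33: queue=[F,D] q_used=0 → run F
t=34: queue=[F,D] q_used=1 → run F
t=35: queue=[D,F] q_used=0 → run D
t=36: queue=[D,F] q_used=1 → run D
t=37: queue=[F] q_used=0 → run F
t=38: queue=[F] q_used=1 → run F
t=39: (idle)
t=40: (idle)
t=41: (idle)
t=42: (idle)
t=43: (idle)

completion order = E, B, A, H, G, D, F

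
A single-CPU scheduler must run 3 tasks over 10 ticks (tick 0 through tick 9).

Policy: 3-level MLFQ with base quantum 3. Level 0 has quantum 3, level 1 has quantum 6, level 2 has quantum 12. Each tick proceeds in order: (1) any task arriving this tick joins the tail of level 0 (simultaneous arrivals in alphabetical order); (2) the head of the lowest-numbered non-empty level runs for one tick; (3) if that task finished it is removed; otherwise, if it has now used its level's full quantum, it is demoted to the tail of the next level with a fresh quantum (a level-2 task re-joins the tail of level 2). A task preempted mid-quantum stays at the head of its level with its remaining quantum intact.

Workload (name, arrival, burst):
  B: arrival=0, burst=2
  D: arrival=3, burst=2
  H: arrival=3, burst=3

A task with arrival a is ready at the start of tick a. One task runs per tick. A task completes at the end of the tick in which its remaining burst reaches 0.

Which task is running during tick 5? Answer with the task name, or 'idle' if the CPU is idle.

t=0: L0/L1/L2 = B/-/- → run B
t=1: L0/L1/L2 = B/-/- → run B
t=2: (idle)
t=3: L0/L1/L2 = DH/-/- → run D
t=4: L0/L1/L2 = DH/-/- → run D
t=5: L0/L1/L2 = H/-/- → run H
t=6: L0/L1/L2 = H/-/- → run H
t=7: L0/L1/L2 = H/-/- → run H
t=8: (idle)
t=9: (idle)

running at tick 5 = H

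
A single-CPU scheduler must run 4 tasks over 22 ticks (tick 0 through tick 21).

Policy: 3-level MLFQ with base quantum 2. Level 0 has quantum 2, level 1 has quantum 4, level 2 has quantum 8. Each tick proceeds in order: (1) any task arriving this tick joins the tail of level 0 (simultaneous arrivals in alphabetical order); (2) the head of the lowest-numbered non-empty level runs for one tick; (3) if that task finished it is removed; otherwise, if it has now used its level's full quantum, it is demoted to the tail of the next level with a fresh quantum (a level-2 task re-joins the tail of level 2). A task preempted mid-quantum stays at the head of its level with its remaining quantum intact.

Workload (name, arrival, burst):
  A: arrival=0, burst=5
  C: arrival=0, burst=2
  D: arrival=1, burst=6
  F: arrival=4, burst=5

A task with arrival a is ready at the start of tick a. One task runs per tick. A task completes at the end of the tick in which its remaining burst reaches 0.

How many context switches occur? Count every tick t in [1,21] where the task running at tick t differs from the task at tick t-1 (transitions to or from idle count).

t=0: L0/L1/L2 = AC/-/- → run A
t=1: L0/L1/L2 = ACD/-/- → run A
t=2: L0/L1/L2 = CD/A/- → run C
t=3: L0/L1/L2 = CD/A/- → run C
t=4: L0/L1/L2 = DF/A/- → run D
t=5: L0/L1/L2 = DF/A/- → run D
t=6: L0/L1/L2 = F/AD/- → run F
t=7: L0/L1/L2 = F/AD/- → run F
t=8: L0/L1/L2 = -/ADF/- → run A
t=9: L0/L1/L2 = -/ADF/- → run A
t=10: L0/L1/L2 = -/ADF/- → run A
t=11: L0/L1/L2 = -/DF/- → run D
t=12: L0/L1/L2 = -/DF/- → run D
t=13: L0/L1/L2 = -/DF/- → run D
t=14: L0/L1/L2 = -/DF/- → run D
t=15: L0/L1/L2 = -/F/- → run F
t=16: L0/L1/L2 = -/F/- → run F
t=17: L0/L1/L2 = -/F/- → run F
t=18: (idle)
t=19: (idle)
t=20: (idle)
t=21: (idle)

context switches = 7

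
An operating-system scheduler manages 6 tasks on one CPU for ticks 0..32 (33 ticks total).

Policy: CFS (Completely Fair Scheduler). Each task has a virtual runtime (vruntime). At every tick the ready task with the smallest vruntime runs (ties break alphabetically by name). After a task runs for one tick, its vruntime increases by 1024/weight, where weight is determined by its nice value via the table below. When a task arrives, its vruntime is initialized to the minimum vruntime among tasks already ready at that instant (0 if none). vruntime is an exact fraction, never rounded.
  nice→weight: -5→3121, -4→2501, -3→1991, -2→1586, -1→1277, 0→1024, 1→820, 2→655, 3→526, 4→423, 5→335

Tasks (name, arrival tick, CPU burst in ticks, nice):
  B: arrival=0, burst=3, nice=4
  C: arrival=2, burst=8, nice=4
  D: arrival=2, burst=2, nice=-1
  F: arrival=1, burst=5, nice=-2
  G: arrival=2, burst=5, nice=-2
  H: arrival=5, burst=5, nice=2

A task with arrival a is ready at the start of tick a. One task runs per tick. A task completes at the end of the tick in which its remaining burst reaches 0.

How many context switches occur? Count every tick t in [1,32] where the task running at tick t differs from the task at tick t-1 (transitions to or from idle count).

context switches = 22

t=0: vr[B=0] → run B
t=1: vr[B=1024/423 F=1024/423] → run B
t=2: vr[B=2048/423 C=1024/423 D=1024/423 F=1024/423 G=1024/423] → run C
t=3: vr[B=2048/423 C=2048/423 D=1024/423 F=1024/423 G=1024/423] → run D
t=4: vr[B=2048/423 C=2048/423 D=1740800/540171 F=1024/423 G=1024/423] → run F
t=5: vr[B=2048/423 C=2048/423 D=1740800/540171 F=1028608/335439 G=1024/423 H=1024/423] → run G
t=6: vr[B=2048/423 C=2048/423 D=1740800/540171 F=1028608/335439 G=1028608/335439 H=1024/423] → run H
t=7: vr[B=2048/423 C=2048/423 D=1740800/540171 F=1028608/335439 G=1028608/335439 H=1103872/277065] → run F
t=8: vr[B=2048/423 C=2048/423 D=1740800/540171 F=1245184/335439 G=1028608/335439 H=1103872/277065] → run G
t=9: vr[B=2048/423 C=2048/423 D=1740800/540171 F=1245184/335439 G=1245184/335439 H=1103872/277065] → run D
t=10: vr[B=2048/423 C=2048/423 F=1245184/335439 G=1245184/335439 H=1103872/277065] → run F
t=11: vr[B=2048/423 C=2048/423 F=1461760/335439 G=1245184/335439 H=1103872/277065] → run G
t=12: vr[B=2048/423 C=2048/423 F=1461760/335439 G=1461760/335439 H=1103872/277065] → run H
t=13: vr[B=2048/423 C=2048/423 F=1461760/335439 G=1461760/335439 H=1537024/277065] → run F
t=14: vr[B=2048/423 C=2048/423 F=1678336/335439 G=1461760/335439 H=1537024/277065] → run G
t=15: vr[B=2048/423 C=2048/423 F=1678336/335439 G=1678336/335439 H=1537024/277065] → run B
t=16: vr[C=2048/423 F=1678336/335439 G=1678336/335439 H=1537024/277065] → run C
t=17: vr[C=1024/141 F=1678336/335439 G=1678336/335439 H=1537024/277065] → run F
t=18: vr[C=1024/141 G=1678336/335439 H=1537024/277065] → run G
t=19: vr[C=1024/141 H=1537024/277065] → run H
t=20: vr[C=1024/141 H=1970176/277065] → run H
t=21: vr[C=1024/141 H=2403328/277065] → run C
t=22: vr[C=4096/423 H=2403328/277065] → run H
t=23: vr[C=4096/423] → run C
t=24: vr[C=5120/423] → run C
t=25: vr[C=2048/141] → run C
t=26: vr[C=7168/423] → run C
t=27: vr[C=8192/423] → run C
t=28: (idle)
t=29: (idle)
t=30: (idle)
t=31: (idle)
t=32: (idle)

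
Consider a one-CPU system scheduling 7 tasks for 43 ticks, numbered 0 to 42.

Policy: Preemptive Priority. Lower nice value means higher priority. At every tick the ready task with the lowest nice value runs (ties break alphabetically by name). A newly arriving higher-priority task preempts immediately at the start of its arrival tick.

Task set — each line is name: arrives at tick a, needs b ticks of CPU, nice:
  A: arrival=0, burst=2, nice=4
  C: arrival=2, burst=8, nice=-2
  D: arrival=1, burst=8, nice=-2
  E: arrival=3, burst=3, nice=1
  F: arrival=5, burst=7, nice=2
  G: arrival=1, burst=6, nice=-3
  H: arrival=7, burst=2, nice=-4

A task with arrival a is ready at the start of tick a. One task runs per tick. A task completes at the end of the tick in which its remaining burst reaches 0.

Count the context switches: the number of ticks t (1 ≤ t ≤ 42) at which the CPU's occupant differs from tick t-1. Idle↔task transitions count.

context switches = 8

t=0: ready={A} → run A
t=1: ready={A,D,G} → run G
t=2: ready={A,C,D,G} → run G
t=3: ready={A,C,D,E,G} → run G
t=4: ready={A,C,D,E,G} → run G
t=5: ready={A,C,D,E,F,G} → run G
t=6: ready={A,C,D,E,F,G} → run G
t=7: ready={A,C,D,E,F,H} → run H
t=8: ready={A,C,D,E,F,H} → run H
t=9: ready={A,C,D,E,F} → run C
t=10: ready={A,C,D,E,F} → run C
t=11: ready={A,C,D,E,F} → run C
t=12: ready={A,C,D,E,F} → run C
t=13: ready={A,C,D,E,F} → run C
t=14: ready={A,C,D,E,F} → run C
t=15: ready={A,C,D,E,F} → run C
t=16: ready={A,C,D,E,F} → run C
t=17: ready={A,D,E,F} → run D
t=18: ready={A,D,E,F} → run D
t=19: ready={A,D,E,F} → run D
t=20: ready={A,D,E,F} → run D
t=21: ready={A,D,E,F} → run D
t=22: ready={A,D,E,F} → run D
t=23: ready={A,D,E,F} → run D
t=24: ready={A,D,E,F} → run D
t=25: ready={A,E,F} → run E
t=26: ready={A,E,F} → run E
t=27: ready={A,E,F} → run E
t=28: ready={A,F} → run F
t=29: ready={A,F} → run F
t=30: ready={A,F} → run F
t=31: ready={A,F} → run F
t=32: ready={A,F} → run F
t=33: ready={A,F} → run F
t=34: ready={A,F} → run F
t=35: ready={A} → run A
t=36: (idle)
t=37: (idle)
t=38: (idle)
t=39: (idle)
t=40: (idle)
t=41: (idle)
t=42: (idle)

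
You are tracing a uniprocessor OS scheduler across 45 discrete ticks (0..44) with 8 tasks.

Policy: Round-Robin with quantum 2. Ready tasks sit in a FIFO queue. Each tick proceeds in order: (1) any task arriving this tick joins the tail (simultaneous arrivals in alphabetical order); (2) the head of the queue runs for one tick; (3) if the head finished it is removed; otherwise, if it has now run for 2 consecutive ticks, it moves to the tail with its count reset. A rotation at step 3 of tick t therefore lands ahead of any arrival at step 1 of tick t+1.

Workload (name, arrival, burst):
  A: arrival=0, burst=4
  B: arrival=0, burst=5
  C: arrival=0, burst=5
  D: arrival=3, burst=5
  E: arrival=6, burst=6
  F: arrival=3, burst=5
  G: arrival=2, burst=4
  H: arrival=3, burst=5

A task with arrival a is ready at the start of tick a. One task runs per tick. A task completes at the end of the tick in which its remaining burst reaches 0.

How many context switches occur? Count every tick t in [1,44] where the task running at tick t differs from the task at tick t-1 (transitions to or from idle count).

context switches = 22

t=0: queue=[A,B,C] q_used=0 → run A
t=1: queue=[A,B,C] q_used=1 → run A
t=2: queue=[B,C,A,G] q_used=0 → run B
t=3: queue=[B,C,A,G,D,F,H] q_used=1 → run B
t=4: queue=[C,A,G,D,F,H,B] q_used=0 → run C
t=5: queue=[C,A,G,D,F,H,B] q_used=1 → run C
t=6: queue=[A,G,D,F,H,B,C,E] q_used=0 → run A
t=7: queue=[A,G,D,F,H,B,C,E] q_used=1 → run A
t=8: queue=[G,D,F,H,B,C,E] q_used=0 → run G
t=9: queue=[G,D,F,H,B,C,E] q_used=1 → run G
t=10: queue=[D,F,H,B,C,E,G] q_used=0 → run D
t=11: queue=[D,F,H,B,C,E,G] q_used=1 → run D
t=12: queue=[F,H,B,C,E,G,D] q_used=0 → run F
t=13: queue=[F,H,B,C,E,G,D] q_used=1 → run F
t=14: queue=[H,B,C,E,G,D,F] q_used=0 → run H
t=15: queue=[H,B,C,E,G,D,F] q_used=1 → run H
t=16: queue=[B,C,E,G,D,F,H] q_used=0 → run B
t=17: queue=[B,C,E,G,D,F,H] q_used=1 → run B
t=18: queue=[C,E,G,D,F,H,B] q_used=0 → run C
t=19: queue=[C,E,G,D,F,H,B] q_used=1 → run C
t=20: queue=[E,G,D,F,H,B,C] q_used=0 → run E
t=21: queue=[E,G,D,F,H,B,C] q_used=1 → run E
t=22: queue=[G,D,F,H,B,C,E] q_used=0 → run G
t=23: queue=[G,D,F,H,B,C,E] q_used=1 → run G
t=24: queue=[D,F,H,B,C,E] q_used=0 → run D
t=25: queue=[D,F,H,B,C,E] q_used=1 → run D
t=26: queue=[F,H,B,C,E,D] q_used=0 → run F
t=27: queue=[F,H,B,C,E,D] q_used=1 → run F
t=28: queue=[H,B,C,E,D,F] q_used=0 → run H
t=29: queue=[H,B,C,E,D,F] q_used=1 → run H
t=30: queue=[B,C,E,D,F,H] q_used=0 → run B
t=31: queue=[C,E,D,F,H] q_used=0 → run C
t=32: queue=[E,D,F,H] q_used=0 → run E
t=33: queue=[E,D,F,H] q_used=1 → run E
t=34: queue=[D,F,H,E] q_used=0 → run D
t=35: queue=[F,H,E] q_used=0 → run F
t=36: queue=[H,E] q_used=0 → run H
t=37: queue=[E] q_used=0 → run E
t=38: queue=[E] q_used=1 → run E
t=39: (idle)
t=40: (idle)
t=41: (idle)
t=42: (idle)
t=43: (idle)
t=44: (idle)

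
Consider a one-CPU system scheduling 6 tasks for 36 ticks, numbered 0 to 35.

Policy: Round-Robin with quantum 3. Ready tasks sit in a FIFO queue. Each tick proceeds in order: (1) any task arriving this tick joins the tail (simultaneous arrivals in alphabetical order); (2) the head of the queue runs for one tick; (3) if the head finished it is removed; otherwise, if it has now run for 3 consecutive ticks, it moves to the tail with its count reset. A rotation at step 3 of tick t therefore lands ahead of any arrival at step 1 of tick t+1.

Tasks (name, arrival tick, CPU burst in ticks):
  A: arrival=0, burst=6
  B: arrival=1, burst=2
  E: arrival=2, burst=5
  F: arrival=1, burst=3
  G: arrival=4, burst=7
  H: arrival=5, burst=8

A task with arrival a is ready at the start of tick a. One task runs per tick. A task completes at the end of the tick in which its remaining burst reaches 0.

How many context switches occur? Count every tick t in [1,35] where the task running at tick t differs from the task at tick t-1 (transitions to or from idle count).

context switches = 12

t=0: queue=[A] q_used=0 → run A
t=1: queue=[A,B,F] q_used=1 → run A
t=2: queue=[A,B,F,E] q_used=2 → run A
t=3: queue=[B,F,E,A] q_used=0 → run B
t=4: queue=[B,F,E,A,G] q_used=1 → run B
t=5: queue=[F,E,A,G,H] q_used=0 → run F
t=6: queue=[F,E,A,G,H] q_used=1 → run F
t=7: queue=[F,E,A,G,H] q_used=2 → run F
t=8: queue=[E,A,G,H] q_used=0 → run E
t=9: queue=[E,A,G,H] q_used=1 → run E
t=10: queue=[E,A,G,H] q_used=2 → run E
t=11: queue=[A,G,H,E] q_used=0 → run A
t=12: queue=[A,G,H,E] q_used=1 → run A
t=13: queue=[A,G,H,E] q_used=2 → run A
t=14: queue=[G,H,E] q_used=0 → run G
t=15: queue=[G,H,E] q_used=1 → run G
t=16: queue=[G,H,E] q_used=2 → run G
t=17: queue=[H,E,G] q_used=0 → run H
t=18: queue=[H,E,G] q_used=1 → run H
t=19: queue=[H,E,G] q_used=2 → run H
t=20: queue=[E,G,H] q_used=0 → run E
t=21: queue=[E,G,H] q_used=1 → run E
t=22: queue=[G,H] q_used=0 → run G
t=23: queue=[G,H] q_used=1 → run G
t=24: queue=[G,H] q_used=2 → run G
t=25: queue=[H,G] q_used=0 → run H
t=26: queue=[H,G] q_used=1 → run H
t=27: queue=[H,G] q_used=2 → run H
t=28: queue=[G,H] q_used=0 → run G
t=29: queue=[H] q_used=0 → run H
t=30: queue=[H] q_used=1 → run H
t=31: (idle)
t=32: (idle)
t=33: (idle)
t=34: (idle)
t=35: (idle)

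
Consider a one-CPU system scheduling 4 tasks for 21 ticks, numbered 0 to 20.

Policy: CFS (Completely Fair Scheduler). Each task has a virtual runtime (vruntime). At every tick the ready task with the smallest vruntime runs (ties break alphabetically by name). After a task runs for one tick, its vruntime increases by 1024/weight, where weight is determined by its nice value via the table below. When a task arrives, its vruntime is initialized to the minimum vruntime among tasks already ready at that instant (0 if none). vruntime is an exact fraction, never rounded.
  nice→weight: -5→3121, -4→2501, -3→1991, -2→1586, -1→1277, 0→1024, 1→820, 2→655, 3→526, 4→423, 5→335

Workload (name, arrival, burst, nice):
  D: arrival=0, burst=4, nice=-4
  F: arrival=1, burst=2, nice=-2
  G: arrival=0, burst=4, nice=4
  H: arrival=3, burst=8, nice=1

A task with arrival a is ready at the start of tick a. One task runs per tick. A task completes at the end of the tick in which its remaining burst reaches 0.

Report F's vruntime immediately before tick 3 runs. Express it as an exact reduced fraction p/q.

vruntime(F, start of tick 3) = 512/793

t=0: vr[D=0 G=0] → run D
t=1: vr[D=1024/2501 F=0 G=0] → run F
t=2: vr[D=1024/2501 F=512/793 G=0] → run G
t=3: vr[D=1024/2501 F=512/793 G=1024/423 H=1024/2501] → run D
t=4: vr[D=2048/2501 F=512/793 G=1024/423 H=1024/2501] → run H
t=5: vr[D=2048/2501 F=512/793 G=1024/423 H=20736/12505] → run F
t=6: vr[D=2048/2501 G=1024/423 H=20736/12505] → run D
t=7: vr[D=3072/2501 G=1024/423 H=20736/12505] → run D
t=8: vr[G=1024/423 H=20736/12505] → run H
t=9: vr[G=1024/423 H=36352/12505] → run G
t=10: vr[G=2048/423 H=36352/12505] → run H
t=11: vr[G=2048/423 H=51968/12505] → run H
t=12: vr[G=2048/423 H=67584/12505] → run G
t=13: vr[G=1024/141 H=67584/12505] → run H
t=14: vr[G=1024/141 H=16640/2501] → run H
t=15: vr[G=1024/141 H=98816/12505] → run G
t=16: vr[H=98816/12505] → run H
t=17: vr[H=114432/12505] → run H
t=18: (idle)
t=19: (idle)
t=20: (idle)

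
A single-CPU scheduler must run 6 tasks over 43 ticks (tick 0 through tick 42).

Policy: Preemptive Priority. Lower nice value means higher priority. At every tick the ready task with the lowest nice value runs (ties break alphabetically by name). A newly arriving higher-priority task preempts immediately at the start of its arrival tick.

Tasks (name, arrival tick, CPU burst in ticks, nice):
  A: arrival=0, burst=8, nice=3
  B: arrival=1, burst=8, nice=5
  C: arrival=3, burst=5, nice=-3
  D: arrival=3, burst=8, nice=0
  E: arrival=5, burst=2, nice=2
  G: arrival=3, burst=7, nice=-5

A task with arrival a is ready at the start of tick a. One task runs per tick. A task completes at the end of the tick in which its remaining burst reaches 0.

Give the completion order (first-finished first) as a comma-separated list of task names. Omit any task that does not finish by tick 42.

t=0: ready={A} → run A
t=1: ready={A,B} → run A
t=2: ready={A,B} → run A
t=3: ready={A,B,C,D,G} → run G
t=4: ready={A,B,C,D,G} → run G
t=5: ready={A,B,C,D,E,G} → run G
t=6: ready={A,B,C,D,E,G} → run G
t=7: ready={A,B,C,D,E,G} → run G
t=8: ready={A,B,C,D,E,G} → run G
t=9: ready={A,B,C,D,E,G} → run G
t=10: ready={A,B,C,D,E} → run C
t=11: ready={A,B,C,D,E} → run C
t=12: ready={A,B,C,D,E} → run C
t=13: ready={A,B,C,D,E} → run C
t=14: ready={A,B,C,D,E} → run C
t=15: ready={A,B,D,E} → run D
t=16: ready={A,B,D,E} → run D
t=17: ready={A,B,D,E} → run D
t=18: ready={A,B,D,E} → run D
t=19: ready={A,B,D,E} → run D
t=20: ready={A,B,D,E} → run D
t=21: ready={A,B,D,E} → run D
t=22: ready={A,B,D,E} → run D
t=23: ready={A,B,E} → run E
t=24: ready={A,B,E} → run E
t=25: ready={A,B} → run A
t=26: ready={A,B} → run A
t=27: ready={A,B} → run A
t=28: ready={A,B} → run A
t=29: ready={A,B} → run A
t=30: ready={B} → run B
t=31: ready={B} → run B
t=32: ready={B} → run B
t=33: ready={B} → run B
t=34: ready={B} → run B
t=35: ready={B} → run B
t=36: ready={B} → run B
t=37: ready={B} → run B
t=38: (idle)
t=39: (idle)
t=40: (idle)
t=41: (idle)
t=42: (idle)

completion order = G, C, D, E, A, B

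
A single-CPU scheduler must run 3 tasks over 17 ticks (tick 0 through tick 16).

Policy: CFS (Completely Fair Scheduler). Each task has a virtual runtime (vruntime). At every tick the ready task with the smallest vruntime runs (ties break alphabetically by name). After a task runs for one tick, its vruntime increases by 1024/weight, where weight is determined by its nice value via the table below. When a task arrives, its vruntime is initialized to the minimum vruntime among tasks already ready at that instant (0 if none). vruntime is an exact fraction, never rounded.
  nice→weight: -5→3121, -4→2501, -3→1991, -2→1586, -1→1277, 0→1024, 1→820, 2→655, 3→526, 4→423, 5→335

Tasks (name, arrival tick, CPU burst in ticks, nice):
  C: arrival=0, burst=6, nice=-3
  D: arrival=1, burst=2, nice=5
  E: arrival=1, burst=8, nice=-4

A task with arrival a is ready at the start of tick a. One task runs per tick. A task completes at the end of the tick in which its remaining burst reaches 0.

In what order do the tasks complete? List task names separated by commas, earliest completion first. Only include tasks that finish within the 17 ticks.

completion order = C, E, D

t=0: vr[C=0] → run C
t=1: vr[C=1024/1991 D=1024/1991 E=1024/1991] → run C
t=2: vr[C=2048/1991 D=1024/1991 E=1024/1991] → run D
t=3: vr[C=2048/1991 D=2381824/666985 E=1024/1991] → run E
t=4: vr[C=2048/1991 D=2381824/666985 E=4599808/4979491] → run E
t=5: vr[C=2048/1991 D=2381824/666985 E=6638592/4979491] → run C
t=6: vr[C=3072/1991 D=2381824/666985 E=6638592/4979491] → run E
t=7: vr[C=3072/1991 D=2381824/666985 E=8677376/4979491] → run C
t=8: vr[C=4096/1991 D=2381824/666985 E=8677376/4979491] → run E
t=9: vr[C=4096/1991 D=2381824/666985 E=10716160/4979491] → run C
t=10: vr[C=5120/1991 D=2381824/666985 E=10716160/4979491] → run E
t=11: vr[C=5120/1991 D=2381824/666985 E=12754944/4979491] → run E
t=12: vr[C=5120/1991 D=2381824/666985 E=14793728/4979491] → run C
t=13: vr[D=2381824/666985 E=14793728/4979491] → run E
t=14: vr[D=2381824/666985 E=16832512/4979491] → run E
t=15: vr[D=2381824/666985] → run D
t=16: (idle)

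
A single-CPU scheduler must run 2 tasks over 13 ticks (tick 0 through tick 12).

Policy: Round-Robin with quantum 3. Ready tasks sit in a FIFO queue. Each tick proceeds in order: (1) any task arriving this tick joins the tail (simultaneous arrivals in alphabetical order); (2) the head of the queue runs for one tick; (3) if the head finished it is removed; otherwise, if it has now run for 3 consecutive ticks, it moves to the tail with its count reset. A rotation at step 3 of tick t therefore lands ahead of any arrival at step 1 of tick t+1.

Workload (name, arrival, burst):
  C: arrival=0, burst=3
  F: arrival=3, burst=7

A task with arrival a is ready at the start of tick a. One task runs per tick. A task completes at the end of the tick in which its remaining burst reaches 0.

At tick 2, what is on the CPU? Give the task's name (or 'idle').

t=0: queue=[C] q_used=0 → run C
t=1: queue=[C] q_used=1 → run C
t=2: queue=[C] q_used=2 → run C
t=3: queue=[F] q_used=0 → run F
t=4: queue=[F] q_used=1 → run F
t=5: queue=[F] q_used=2 → run F
t=6: queue=[F] q_used=0 → run F
t=7: queue=[F] q_used=1 → run F
t=8: queue=[F] q_used=2 → run F
t=9: queue=[F] q_used=0 → run F
t=10: (idle)
t=11: (idle)
t=12: (idle)

running at tick 2 = C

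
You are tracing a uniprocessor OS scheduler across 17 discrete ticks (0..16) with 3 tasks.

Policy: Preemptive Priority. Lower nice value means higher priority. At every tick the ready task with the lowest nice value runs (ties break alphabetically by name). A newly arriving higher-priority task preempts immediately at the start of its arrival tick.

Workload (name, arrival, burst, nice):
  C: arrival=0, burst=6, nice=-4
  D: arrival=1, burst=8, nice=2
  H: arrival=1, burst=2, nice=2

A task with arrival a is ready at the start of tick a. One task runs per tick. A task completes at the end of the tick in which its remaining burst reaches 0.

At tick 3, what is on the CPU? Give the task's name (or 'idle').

t=0: ready={C} → run C
t=1: ready={C,D,H} → run C
t=2: ready={C,D,H} → run C
t=3: ready={C,D,H} → run C
t=4: ready={C,D,H} → run C
t=5: ready={C,D,H} → run C
t=6: ready={D,H} → run D
t=7: ready={D,H} → run D
t=8: ready={D,H} → run D
t=9: ready={D,H} → run D
t=10: ready={D,H} → run D
t=11: ready={D,H} → run D
t=12: ready={D,H} → run D
t=13: ready={D,H} → run D
t=14: ready={H} → run H
t=15: ready={H} → run H
t=16: (idle)

running at tick 3 = C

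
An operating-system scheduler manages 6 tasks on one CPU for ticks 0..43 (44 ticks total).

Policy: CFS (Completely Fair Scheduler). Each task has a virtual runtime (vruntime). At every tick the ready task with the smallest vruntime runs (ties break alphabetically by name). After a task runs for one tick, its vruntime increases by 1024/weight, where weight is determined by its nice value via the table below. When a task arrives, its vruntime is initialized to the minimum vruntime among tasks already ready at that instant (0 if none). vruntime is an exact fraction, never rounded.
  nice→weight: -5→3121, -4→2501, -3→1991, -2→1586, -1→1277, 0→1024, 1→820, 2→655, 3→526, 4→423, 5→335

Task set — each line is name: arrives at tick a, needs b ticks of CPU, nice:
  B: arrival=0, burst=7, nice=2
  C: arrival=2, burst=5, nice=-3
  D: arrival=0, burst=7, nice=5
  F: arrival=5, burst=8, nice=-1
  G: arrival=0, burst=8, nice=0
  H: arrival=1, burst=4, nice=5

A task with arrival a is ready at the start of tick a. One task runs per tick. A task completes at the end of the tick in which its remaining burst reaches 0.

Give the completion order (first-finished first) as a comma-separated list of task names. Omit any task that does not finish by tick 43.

completion order = C, F, G, H, B, D

t=0: vr[B=0 D=0 G=0] → run B
t=1: vr[B=1024/655 D=0 G=0 H=0] → run D
t=2: vr[B=1024/655 C=0 D=1024/335 G=0 H=0] → run C
t=3: vr[B=1024/655 C=1024/1991 D=1024/335 G=0 H=0] → run G
t=4: vr[B=1024/655 C=1024/1991 D=1024/335 G=1 H=0] → run H
t=5: vr[B=1024/655 C=1024/1991 D=1024/335 F=1024/1991 G=1 H=1024/335] → run C
t=6: vr[B=1024/655 C=2048/1991 D=1024/335 F=1024/1991 G=1 H=1024/335] → run F
t=7: vr[B=1024/655 C=2048/1991 D=1024/335 F=3346432/2542507 G=1 H=1024/335] → run G
t=8: vr[B=1024/655 C=2048/1991 D=1024/335 F=3346432/2542507 G=2 H=1024/335] → run C
t=9: vr[B=1024/655 C=3072/1991 D=1024/335 F=3346432/2542507 G=2 H=1024/335] → run F
t=10: vr[B=1024/655 C=3072/1991 D=1024/335 F=5385216/2542507 G=2 H=1024/335] → run C
t=11: vr[B=1024/655 C=4096/1991 D=1024/335 F=5385216/2542507 G=2 H=1024/335] → run B
t=12: vr[B=2048/655 C=4096/1991 D=1024/335 F=5385216/2542507 G=2 H=1024/335] → run G
t=13: vr[B=2048/655 C=4096/1991 D=1024/335 F=5385216/2542507 G=3 H=1024/335] → run C
t=14: vr[B=2048/655 D=1024/335 F=5385216/2542507 G=3 H=1024/335] → run F
t=15: vr[B=2048/655 D=1024/335 F=7424000/2542507 G=3 H=1024/335] → run F
t=16: vr[B=2048/655 D=1024/335 F=9462784/2542507 G=3 H=1024/335] → run G
t=17: vr[B=2048/655 D=1024/335 F=9462784/2542507 G=4 H=1024/335] → run D
t=18: vr[B=2048/655 D=2048/335 F=9462784/2542507 G=4 H=1024/335] → run H
t=19: vr[B=2048/655 D=2048/335 F=9462784/2542507 G=4 H=2048/335] → run B
t=20: vr[B=3072/655 D=2048/335 F=9462784/2542507 G=4 H=2048/335] → run F
t=21: vr[B=3072/655 D=2048/335 F=11501568/2542507 G=4 H=2048/335] → run G
t=22: vr[B=3072/655 D=2048/335 F=11501568/2542507 G=5 H=2048/335] → run F
t=23: vr[B=3072/655 D=2048/335 F=13540352/2542507 G=5 H=2048/335] → run B
t=24: vr[B=4096/655 D=2048/335 F=13540352/2542507 G=5 H=2048/335] → run G
t=25: vr[B=4096/655 D=2048/335 F=13540352/2542507 G=6 H=2048/335] → run F
t=26: vr[B=4096/655 D=2048/335 F=15579136/2542507 G=6 H=2048/335] → run G
t=27: vr[B=4096/655 D=2048/335 F=15579136/2542507 G=7 H=2048/335] → run D
t=28: vr[B=4096/655 D=3072/335 F=15579136/2542507 G=7 H=2048/335] → run H
t=29: vr[B=4096/655 D=3072/335 F=15579136/2542507 G=7 H=3072/335] → run F
t=30: vr[B=4096/655 D=3072/335 G=7 H=3072/335] → run B
t=31: vr[B=1024/131 D=3072/335 G=7 H=3072/335] → run G
t=32: vr[B=1024/131 D=3072/335 H=3072/335] → run B
t=33: vr[B=6144/655 D=3072/335 H=3072/335] → run D
t=34: vr[B=6144/655 D=4096/335 H=3072/335] → run H
t=35: vr[B=6144/655 D=4096/335] → run B
t=36: vr[D=4096/335] → run D
t=37: vr[D=1024/67] → run D
t=38: vr[D=6144/335] → run D
t=39: (idle)
t=40: (idle)
t=41: (idle)
t=42: (idle)
t=43: (idle)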